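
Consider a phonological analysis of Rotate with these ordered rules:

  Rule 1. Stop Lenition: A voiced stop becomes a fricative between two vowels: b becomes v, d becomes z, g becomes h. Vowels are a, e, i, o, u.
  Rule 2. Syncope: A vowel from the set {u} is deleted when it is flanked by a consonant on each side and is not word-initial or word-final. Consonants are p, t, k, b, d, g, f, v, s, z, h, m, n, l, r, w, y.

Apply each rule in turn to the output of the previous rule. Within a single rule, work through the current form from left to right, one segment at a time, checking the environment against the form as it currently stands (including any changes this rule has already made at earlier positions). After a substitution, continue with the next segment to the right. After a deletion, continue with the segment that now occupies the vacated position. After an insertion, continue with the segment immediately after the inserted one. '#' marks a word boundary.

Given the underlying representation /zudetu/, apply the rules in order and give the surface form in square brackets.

Rule 1 Stop Lenition: [zudetu] → [zuzetu]
Rule 2 Syncope: [zuzetu] → [zzetu]

[zzetu]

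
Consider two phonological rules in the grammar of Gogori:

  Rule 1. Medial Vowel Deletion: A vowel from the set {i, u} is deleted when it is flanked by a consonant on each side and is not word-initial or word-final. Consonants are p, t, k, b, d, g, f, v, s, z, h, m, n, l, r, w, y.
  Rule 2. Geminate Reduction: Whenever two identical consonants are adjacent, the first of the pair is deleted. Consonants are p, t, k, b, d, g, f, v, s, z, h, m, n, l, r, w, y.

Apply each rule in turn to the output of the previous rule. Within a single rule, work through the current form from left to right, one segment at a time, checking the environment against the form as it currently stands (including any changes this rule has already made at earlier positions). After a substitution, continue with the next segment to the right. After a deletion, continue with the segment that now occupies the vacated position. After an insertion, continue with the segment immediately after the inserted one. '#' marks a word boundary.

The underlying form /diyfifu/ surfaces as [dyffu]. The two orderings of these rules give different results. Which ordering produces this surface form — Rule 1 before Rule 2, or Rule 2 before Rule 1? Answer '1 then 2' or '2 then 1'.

2 then 1

Order 1 then 2:
  1 Medial Vowel Deletion: [diyfifu] → [dyffu]
  2 Geminate Reduction: [dyffu] → [dyfu]
  result: [dyfu]
Order 2 then 1:
  2 Geminate Reduction: no change — [diyfifu]
  1 Medial Vowel Deletion: [diyfifu] → [dyffu]
  result: [dyffu]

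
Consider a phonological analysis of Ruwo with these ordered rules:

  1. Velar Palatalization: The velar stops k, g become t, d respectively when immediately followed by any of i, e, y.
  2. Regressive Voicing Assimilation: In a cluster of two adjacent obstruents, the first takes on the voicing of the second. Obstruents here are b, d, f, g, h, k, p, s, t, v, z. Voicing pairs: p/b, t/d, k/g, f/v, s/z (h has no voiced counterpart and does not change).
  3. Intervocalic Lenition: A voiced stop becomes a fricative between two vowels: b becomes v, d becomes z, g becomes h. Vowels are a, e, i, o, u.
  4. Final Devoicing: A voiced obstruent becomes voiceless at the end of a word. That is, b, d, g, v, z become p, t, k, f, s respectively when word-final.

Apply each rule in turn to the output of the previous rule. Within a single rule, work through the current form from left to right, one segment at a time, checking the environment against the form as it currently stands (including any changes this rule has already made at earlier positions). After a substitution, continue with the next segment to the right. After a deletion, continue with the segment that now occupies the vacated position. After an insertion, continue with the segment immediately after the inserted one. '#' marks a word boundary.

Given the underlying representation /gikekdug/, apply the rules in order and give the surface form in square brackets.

[ditegduk]

1 Velar Palatalization: [gikekdug] → [ditekdug]
2 Regressive Voicing Assimilation: [ditekdug] → [ditegdug]
3 Intervocalic Lenition: no change — [ditegdug]
4 Final Devoicing: [ditegdug] → [ditegduk]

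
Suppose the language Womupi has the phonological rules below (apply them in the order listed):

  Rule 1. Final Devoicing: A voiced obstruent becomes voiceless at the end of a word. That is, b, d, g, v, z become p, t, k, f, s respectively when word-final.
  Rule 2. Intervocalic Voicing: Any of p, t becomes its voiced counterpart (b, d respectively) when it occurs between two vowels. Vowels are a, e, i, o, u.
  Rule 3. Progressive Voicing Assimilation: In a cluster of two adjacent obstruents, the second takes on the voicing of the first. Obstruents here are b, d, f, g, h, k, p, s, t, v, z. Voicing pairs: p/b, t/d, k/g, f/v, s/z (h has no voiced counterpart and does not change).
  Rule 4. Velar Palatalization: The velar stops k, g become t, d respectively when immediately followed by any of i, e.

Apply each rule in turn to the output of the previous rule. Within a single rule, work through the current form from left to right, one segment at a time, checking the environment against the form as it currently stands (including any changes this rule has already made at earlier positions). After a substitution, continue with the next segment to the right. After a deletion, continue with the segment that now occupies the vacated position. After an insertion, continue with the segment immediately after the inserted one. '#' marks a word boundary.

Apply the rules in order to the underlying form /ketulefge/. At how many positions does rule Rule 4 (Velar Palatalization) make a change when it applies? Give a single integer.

Rule 1 Final Devoicing: no change — [ketulefge]
Rule 2 Intervocalic Voicing: [ketulefge] → [kedulefge]
Rule 3 Progressive Voicing Assimilation: [kedulefge] → [kedulefke]
Rule 4 Velar Palatalization: [kedulefke] → [tedulefte]
Rule Rule 4 changed 2 position(s).

2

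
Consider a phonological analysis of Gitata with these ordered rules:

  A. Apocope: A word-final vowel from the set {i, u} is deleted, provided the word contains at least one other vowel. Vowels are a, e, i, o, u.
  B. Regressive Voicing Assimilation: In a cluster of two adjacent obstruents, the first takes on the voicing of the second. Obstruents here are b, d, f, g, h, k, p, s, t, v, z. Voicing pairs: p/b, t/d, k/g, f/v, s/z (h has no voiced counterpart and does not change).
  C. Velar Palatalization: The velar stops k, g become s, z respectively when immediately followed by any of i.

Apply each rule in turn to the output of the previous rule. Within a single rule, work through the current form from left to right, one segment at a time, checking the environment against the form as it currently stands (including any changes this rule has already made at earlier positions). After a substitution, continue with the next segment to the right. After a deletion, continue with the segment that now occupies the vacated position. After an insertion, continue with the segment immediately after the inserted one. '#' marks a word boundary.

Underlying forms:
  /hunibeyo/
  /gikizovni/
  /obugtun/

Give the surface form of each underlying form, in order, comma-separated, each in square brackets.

[hunibeyo], [zisizovn], [obuktun]

/hunibeyo/:
  A Apocope: no change — [hunibeyo]
  B Regressive Voicing Assimilation: no change — [hunibeyo]
  C Velar Palatalization: no change — [hunibeyo]
/gikizovni/:
  A Apocope: [gikizovni] → [gikizovn]
  B Regressive Voicing Assimilation: no change — [gikizovn]
  C Velar Palatalization: [gikizovn] → [zisizovn]
/obugtun/:
  A Apocope: no change — [obugtun]
  B Regressive Voicing Assimilation: [obugtun] → [obuktun]
  C Velar Palatalization: no change — [obuktun]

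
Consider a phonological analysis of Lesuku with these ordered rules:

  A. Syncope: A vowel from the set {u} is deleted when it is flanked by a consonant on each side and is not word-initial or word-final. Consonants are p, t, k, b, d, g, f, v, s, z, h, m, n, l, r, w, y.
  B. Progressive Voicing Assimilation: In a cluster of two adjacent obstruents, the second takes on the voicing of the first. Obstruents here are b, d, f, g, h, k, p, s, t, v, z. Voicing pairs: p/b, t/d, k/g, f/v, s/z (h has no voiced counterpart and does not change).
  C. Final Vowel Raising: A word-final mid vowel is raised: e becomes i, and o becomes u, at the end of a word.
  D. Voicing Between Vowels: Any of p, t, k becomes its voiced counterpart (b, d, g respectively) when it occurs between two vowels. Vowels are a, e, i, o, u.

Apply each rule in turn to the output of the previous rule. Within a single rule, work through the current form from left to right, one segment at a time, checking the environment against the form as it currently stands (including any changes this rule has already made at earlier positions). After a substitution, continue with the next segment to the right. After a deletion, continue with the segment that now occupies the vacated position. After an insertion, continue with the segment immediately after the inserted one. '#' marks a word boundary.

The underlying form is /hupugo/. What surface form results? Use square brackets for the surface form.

A Syncope: [hupugo] → [hpgo]
B Progressive Voicing Assimilation: [hpgo] → [hpko]
C Final Vowel Raising: [hpko] → [hpku]
D Voicing Between Vowels: no change — [hpku]

[hpku]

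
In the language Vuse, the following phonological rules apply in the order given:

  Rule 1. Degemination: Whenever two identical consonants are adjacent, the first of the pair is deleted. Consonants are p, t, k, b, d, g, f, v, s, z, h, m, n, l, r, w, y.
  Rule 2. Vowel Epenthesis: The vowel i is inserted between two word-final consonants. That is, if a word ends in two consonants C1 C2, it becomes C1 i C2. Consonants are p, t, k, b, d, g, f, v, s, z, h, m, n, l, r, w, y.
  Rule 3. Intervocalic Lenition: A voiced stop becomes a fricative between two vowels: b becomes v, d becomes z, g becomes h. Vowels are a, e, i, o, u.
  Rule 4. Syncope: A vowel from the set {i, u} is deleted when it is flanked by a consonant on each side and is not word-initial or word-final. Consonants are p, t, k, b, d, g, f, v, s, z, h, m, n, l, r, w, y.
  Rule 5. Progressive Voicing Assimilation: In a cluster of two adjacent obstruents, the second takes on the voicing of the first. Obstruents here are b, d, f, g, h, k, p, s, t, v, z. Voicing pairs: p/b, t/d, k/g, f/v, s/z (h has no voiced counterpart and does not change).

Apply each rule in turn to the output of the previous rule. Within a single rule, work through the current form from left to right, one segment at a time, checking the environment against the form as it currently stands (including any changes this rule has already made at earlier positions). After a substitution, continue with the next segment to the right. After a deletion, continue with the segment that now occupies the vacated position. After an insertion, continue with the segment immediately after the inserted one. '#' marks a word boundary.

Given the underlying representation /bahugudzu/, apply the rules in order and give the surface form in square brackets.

[bahhtsu]

Rule 1 Degemination: no change — [bahugudzu]
Rule 2 Vowel Epenthesis: no change — [bahugudzu]
Rule 3 Intervocalic Lenition: [bahugudzu] → [bahuhudzu]
Rule 4 Syncope: [bahuhudzu] → [bahhdzu]
Rule 5 Progressive Voicing Assimilation: [bahhdzu] → [bahhtsu]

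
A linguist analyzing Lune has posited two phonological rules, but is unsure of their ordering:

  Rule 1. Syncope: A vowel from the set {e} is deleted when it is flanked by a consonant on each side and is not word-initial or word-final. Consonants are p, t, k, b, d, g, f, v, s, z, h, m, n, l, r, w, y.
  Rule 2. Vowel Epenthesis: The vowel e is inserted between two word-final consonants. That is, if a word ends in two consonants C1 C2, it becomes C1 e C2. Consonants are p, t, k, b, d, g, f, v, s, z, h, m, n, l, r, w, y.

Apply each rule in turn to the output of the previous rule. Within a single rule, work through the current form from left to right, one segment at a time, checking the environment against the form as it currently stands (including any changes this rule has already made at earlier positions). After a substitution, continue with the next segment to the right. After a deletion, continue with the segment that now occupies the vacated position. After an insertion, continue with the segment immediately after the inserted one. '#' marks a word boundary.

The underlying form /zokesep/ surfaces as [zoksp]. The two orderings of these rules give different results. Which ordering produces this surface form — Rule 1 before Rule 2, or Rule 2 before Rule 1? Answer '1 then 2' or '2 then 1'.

Order 1 then 2:
  1 Syncope: [zokesep] → [zoksp]
  2 Vowel Epenthesis: [zoksp] → [zoksep]
  result: [zoksep]
Order 2 then 1:
  2 Vowel Epenthesis: no change — [zokesep]
  1 Syncope: [zokesep] → [zoksp]
  result: [zoksp]

2 then 1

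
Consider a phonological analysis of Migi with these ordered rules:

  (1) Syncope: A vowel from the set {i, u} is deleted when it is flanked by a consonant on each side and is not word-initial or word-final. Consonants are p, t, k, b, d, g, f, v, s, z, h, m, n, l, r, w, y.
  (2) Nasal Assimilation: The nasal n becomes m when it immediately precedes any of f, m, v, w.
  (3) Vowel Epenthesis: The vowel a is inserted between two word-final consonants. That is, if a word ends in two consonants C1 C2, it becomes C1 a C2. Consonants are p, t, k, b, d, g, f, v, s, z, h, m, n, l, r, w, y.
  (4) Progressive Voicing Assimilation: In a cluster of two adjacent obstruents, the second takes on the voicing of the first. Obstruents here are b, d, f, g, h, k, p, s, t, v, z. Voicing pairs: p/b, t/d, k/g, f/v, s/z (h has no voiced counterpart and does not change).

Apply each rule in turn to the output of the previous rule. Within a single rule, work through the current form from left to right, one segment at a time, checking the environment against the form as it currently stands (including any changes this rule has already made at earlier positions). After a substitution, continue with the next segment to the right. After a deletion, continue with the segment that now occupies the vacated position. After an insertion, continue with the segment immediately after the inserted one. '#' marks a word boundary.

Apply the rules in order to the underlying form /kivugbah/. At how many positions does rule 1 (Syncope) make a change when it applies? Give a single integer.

(1) Syncope: [kivugbah] → [kvgbah]
(2) Nasal Assimilation: no change — [kvgbah]
(3) Vowel Epenthesis: no change — [kvgbah]
(4) Progressive Voicing Assimilation: [kvgbah] → [kfkpah]
Rule 1 changed 2 position(s).

2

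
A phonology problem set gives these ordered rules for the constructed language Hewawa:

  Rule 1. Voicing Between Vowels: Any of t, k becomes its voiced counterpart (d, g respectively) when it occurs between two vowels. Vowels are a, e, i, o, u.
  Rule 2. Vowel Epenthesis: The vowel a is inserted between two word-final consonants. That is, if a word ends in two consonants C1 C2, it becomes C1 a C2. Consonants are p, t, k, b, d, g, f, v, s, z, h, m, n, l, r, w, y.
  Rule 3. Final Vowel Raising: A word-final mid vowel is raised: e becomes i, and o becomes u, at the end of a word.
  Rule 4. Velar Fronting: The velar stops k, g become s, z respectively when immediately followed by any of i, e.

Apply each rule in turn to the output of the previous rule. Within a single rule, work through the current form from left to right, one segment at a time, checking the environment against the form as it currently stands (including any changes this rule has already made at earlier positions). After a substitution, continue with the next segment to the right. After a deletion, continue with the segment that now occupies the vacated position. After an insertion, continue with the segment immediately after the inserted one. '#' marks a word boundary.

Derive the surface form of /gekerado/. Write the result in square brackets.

[zezeradu]

Rule 1 Voicing Between Vowels: [gekerado] → [gegerado]
Rule 2 Vowel Epenthesis: no change — [gegerado]
Rule 3 Final Vowel Raising: [gegerado] → [gegeradu]
Rule 4 Velar Fronting: [gegeradu] → [zezeradu]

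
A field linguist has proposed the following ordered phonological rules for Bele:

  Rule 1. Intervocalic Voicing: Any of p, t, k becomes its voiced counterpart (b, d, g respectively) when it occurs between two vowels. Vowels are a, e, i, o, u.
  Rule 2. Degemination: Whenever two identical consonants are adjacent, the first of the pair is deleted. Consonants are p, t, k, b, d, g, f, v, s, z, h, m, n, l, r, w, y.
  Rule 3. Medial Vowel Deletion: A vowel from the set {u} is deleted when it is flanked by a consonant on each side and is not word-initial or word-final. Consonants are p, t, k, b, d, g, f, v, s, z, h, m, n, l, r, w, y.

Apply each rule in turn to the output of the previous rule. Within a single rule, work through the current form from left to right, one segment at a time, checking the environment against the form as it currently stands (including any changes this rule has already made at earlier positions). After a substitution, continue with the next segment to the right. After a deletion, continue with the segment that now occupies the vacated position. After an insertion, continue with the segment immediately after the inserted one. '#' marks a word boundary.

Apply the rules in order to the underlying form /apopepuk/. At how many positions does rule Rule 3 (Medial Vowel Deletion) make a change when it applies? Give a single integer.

Rule 1 Intervocalic Voicing: [apopepuk] → [abobebuk]
Rule 2 Degemination: no change — [abobebuk]
Rule 3 Medial Vowel Deletion: [abobebuk] → [abobebk]
Rule Rule 3 changed 1 position(s).

1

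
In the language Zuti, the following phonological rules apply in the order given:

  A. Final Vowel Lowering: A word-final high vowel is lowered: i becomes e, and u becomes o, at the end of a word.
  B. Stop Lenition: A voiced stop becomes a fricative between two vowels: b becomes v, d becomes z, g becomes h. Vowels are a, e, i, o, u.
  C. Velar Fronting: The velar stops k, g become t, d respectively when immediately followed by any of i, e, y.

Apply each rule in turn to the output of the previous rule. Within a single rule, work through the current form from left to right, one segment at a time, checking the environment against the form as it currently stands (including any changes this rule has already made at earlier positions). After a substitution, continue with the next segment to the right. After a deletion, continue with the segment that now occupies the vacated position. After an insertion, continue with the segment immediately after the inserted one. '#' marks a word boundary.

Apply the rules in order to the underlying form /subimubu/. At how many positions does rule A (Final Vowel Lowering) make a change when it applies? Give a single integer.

1

A Final Vowel Lowering: [subimubu] → [subimubo]
B Stop Lenition: [subimubo] → [suvimuvo]
C Velar Fronting: no change — [suvimuvo]
Rule A changed 1 position(s).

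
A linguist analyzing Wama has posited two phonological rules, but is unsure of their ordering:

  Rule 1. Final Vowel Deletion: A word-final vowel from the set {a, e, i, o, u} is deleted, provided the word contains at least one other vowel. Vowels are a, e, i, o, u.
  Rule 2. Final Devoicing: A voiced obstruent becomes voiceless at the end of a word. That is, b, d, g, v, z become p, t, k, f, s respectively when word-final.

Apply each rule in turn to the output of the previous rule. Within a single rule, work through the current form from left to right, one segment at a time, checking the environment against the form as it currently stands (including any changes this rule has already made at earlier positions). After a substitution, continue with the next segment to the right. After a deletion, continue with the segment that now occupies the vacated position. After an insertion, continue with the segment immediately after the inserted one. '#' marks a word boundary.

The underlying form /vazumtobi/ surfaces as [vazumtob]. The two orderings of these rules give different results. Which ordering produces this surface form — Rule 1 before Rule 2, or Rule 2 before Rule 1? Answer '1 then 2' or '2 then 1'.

Order 1 then 2:
  1 Final Vowel Deletion: [vazumtobi] → [vazumtob]
  2 Final Devoicing: [vazumtob] → [vazumtop]
  result: [vazumtop]
Order 2 then 1:
  2 Final Devoicing: no change — [vazumtobi]
  1 Final Vowel Deletion: [vazumtobi] → [vazumtob]
  result: [vazumtob]

2 then 1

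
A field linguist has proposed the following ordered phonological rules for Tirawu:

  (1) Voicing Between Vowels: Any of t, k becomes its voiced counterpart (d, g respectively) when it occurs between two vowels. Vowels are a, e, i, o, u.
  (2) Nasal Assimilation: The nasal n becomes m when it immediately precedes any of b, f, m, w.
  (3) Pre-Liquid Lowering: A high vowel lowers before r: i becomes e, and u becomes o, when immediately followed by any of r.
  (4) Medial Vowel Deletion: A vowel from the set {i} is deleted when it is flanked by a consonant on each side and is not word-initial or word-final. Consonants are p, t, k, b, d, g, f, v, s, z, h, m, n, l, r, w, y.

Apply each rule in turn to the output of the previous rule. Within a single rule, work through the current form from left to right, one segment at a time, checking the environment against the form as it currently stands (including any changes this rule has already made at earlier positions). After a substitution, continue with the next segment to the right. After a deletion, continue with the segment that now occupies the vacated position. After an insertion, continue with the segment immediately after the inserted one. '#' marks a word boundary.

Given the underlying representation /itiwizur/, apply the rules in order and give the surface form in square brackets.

[idwzor]

(1) Voicing Between Vowels: [itiwizur] → [idiwizur]
(2) Nasal Assimilation: no change — [idiwizur]
(3) Pre-Liquid Lowering: [idiwizur] → [idiwizor]
(4) Medial Vowel Deletion: [idiwizor] → [idwzor]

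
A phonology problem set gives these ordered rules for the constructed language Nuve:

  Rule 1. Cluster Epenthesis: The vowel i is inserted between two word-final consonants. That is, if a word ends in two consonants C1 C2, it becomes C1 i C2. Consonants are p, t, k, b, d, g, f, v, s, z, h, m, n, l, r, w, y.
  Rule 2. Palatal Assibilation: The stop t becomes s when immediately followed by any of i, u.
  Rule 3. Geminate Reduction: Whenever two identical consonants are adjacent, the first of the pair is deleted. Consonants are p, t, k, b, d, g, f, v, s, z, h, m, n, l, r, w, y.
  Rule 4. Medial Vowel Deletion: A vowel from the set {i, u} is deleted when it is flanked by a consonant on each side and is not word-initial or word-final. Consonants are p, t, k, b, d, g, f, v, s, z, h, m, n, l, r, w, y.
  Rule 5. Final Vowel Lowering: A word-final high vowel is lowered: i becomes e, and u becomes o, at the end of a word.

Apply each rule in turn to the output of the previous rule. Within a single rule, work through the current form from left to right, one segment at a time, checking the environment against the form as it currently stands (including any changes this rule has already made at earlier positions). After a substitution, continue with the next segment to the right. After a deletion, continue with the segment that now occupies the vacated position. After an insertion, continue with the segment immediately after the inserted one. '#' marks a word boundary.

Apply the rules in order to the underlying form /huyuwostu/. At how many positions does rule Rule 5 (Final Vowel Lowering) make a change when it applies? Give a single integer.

1

Rule 1 Cluster Epenthesis: no change — [huyuwostu]
Rule 2 Palatal Assibilation: [huyuwostu] → [huyuwossu]
Rule 3 Geminate Reduction: [huyuwossu] → [huyuwosu]
Rule 4 Medial Vowel Deletion: [huyuwosu] → [hywosu]
Rule 5 Final Vowel Lowering: [hywosu] → [hywoso]
Rule Rule 5 changed 1 position(s).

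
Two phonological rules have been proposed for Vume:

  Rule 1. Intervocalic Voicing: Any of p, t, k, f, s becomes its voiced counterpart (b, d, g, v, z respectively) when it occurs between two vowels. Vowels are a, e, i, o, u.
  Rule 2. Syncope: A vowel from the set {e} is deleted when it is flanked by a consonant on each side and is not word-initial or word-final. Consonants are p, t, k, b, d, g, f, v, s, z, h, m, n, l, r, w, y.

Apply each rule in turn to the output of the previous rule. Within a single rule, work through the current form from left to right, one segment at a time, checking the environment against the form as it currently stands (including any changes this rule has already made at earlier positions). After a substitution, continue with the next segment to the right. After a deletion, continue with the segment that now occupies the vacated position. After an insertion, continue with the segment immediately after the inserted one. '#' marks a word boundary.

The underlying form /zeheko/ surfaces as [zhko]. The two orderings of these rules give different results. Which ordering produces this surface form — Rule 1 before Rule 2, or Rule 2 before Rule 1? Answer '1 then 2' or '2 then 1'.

2 then 1

Order 1 then 2:
  1 Intervocalic Voicing: [zeheko] → [zehego]
  2 Syncope: [zehego] → [zhgo]
  result: [zhgo]
Order 2 then 1:
  2 Syncope: [zeheko] → [zhko]
  1 Intervocalic Voicing: no change — [zhko]
  result: [zhko]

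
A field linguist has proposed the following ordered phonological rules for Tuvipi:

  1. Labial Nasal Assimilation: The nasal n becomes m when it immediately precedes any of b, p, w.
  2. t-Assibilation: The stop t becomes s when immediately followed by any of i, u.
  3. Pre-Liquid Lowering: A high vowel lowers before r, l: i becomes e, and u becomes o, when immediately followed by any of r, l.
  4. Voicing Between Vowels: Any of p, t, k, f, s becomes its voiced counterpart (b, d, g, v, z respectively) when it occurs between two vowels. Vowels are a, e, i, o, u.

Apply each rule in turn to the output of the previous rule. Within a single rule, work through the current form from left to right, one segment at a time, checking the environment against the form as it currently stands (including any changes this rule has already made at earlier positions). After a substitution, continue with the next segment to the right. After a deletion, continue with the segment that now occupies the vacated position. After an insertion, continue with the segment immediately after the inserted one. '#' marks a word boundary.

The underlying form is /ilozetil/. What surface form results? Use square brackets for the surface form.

[elozezel]

1 Labial Nasal Assimilation: no change — [ilozetil]
2 t-Assibilation: [ilozetil] → [ilozesil]
3 Pre-Liquid Lowering: [ilozesil] → [elozesel]
4 Voicing Between Vowels: [elozesel] → [elozezel]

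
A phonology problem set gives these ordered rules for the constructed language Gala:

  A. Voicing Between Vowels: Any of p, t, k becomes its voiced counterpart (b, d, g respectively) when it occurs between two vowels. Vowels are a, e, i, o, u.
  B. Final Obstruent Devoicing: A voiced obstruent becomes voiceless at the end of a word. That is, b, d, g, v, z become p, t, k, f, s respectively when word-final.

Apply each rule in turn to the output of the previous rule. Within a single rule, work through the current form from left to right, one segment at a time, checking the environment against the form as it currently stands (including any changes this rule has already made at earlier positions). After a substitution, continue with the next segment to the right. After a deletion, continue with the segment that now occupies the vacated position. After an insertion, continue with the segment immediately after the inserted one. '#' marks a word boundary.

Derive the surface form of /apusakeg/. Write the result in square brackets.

A Voicing Between Vowels: [apusakeg] → [abusageg]
B Final Obstruent Devoicing: [abusageg] → [abusagek]

[abusagek]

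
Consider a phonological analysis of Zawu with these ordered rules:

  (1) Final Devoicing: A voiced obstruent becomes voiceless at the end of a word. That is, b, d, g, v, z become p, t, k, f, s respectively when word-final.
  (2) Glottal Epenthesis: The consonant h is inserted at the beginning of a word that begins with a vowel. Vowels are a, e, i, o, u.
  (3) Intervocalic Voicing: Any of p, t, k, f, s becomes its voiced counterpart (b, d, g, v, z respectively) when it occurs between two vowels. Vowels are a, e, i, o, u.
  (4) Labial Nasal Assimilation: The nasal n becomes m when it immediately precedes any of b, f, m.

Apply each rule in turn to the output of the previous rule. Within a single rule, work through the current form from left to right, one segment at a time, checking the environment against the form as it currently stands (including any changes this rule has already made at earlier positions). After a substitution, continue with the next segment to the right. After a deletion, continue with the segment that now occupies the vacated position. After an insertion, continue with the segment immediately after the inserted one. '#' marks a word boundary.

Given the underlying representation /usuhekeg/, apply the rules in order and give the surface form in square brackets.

(1) Final Devoicing: [usuhekeg] → [usuhekek]
(2) Glottal Epenthesis: [usuhekek] → [husuhekek]
(3) Intervocalic Voicing: [husuhekek] → [huzuhegek]
(4) Labial Nasal Assimilation: no change — [huzuhegek]

[huzuhegek]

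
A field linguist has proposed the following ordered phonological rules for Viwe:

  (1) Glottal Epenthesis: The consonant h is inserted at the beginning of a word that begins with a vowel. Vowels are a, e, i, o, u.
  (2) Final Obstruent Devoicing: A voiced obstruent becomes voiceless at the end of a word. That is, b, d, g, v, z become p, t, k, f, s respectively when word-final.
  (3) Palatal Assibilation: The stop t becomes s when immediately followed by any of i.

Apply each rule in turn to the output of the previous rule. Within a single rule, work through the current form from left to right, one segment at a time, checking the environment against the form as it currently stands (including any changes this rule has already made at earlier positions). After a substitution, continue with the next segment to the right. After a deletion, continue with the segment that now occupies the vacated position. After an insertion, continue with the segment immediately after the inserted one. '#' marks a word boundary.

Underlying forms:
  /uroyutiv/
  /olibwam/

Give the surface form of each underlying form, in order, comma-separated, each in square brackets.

/uroyutiv/:
  (1) Glottal Epenthesis: [uroyutiv] → [huroyutiv]
  (2) Final Obstruent Devoicing: [huroyutiv] → [huroyutif]
  (3) Palatal Assibilation: [huroyutif] → [huroyusif]
/olibwam/:
  (1) Glottal Epenthesis: [olibwam] → [holibwam]
  (2) Final Obstruent Devoicing: no change — [holibwam]
  (3) Palatal Assibilation: no change — [holibwam]

[huroyusif], [holibwam]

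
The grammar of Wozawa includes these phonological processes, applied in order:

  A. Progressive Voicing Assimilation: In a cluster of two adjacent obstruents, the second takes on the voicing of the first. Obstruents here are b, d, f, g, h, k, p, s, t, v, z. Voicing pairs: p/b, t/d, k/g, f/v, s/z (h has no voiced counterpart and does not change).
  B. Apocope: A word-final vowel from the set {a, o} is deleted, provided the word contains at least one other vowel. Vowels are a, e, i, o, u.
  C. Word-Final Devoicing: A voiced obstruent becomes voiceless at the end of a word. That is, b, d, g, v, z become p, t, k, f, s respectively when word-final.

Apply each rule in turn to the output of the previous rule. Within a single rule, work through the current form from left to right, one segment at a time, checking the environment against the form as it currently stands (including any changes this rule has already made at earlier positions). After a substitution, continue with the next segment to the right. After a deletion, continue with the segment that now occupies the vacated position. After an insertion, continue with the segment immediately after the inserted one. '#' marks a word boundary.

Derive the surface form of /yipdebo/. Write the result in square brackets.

[yiptep]

A Progressive Voicing Assimilation: [yipdebo] → [yiptebo]
B Apocope: [yiptebo] → [yipteb]
C Word-Final Devoicing: [yipteb] → [yiptep]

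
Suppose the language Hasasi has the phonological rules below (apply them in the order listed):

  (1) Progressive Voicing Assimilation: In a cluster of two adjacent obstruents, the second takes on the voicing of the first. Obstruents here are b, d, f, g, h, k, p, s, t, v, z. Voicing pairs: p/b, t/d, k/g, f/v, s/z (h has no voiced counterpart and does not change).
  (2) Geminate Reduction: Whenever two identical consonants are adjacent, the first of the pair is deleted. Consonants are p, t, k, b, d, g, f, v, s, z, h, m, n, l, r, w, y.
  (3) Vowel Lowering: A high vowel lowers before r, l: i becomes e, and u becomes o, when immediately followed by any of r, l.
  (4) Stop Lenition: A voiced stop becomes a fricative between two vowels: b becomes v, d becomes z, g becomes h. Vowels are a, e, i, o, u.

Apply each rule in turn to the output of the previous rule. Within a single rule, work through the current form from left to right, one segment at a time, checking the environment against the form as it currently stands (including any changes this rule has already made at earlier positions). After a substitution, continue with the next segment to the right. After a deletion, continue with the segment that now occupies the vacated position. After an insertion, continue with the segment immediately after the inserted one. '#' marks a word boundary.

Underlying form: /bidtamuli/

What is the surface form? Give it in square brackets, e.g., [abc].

[bizamoli]

(1) Progressive Voicing Assimilation: [bidtamuli] → [biddamuli]
(2) Geminate Reduction: [biddamuli] → [bidamuli]
(3) Vowel Lowering: [bidamuli] → [bidamoli]
(4) Stop Lenition: [bidamoli] → [bizamoli]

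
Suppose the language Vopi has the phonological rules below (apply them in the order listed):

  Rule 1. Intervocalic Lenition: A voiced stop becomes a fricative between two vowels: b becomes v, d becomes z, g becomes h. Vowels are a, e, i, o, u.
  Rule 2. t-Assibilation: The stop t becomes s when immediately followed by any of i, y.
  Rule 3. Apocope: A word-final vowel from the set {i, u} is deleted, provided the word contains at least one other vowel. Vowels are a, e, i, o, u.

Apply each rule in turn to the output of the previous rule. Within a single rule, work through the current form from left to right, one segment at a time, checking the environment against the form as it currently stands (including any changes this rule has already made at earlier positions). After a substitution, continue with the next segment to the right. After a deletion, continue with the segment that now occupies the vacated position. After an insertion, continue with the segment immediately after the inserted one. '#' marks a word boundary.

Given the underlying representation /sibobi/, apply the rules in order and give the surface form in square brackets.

[sivov]

Rule 1 Intervocalic Lenition: [sibobi] → [sivovi]
Rule 2 t-Assibilation: no change — [sivovi]
Rule 3 Apocope: [sivovi] → [sivov]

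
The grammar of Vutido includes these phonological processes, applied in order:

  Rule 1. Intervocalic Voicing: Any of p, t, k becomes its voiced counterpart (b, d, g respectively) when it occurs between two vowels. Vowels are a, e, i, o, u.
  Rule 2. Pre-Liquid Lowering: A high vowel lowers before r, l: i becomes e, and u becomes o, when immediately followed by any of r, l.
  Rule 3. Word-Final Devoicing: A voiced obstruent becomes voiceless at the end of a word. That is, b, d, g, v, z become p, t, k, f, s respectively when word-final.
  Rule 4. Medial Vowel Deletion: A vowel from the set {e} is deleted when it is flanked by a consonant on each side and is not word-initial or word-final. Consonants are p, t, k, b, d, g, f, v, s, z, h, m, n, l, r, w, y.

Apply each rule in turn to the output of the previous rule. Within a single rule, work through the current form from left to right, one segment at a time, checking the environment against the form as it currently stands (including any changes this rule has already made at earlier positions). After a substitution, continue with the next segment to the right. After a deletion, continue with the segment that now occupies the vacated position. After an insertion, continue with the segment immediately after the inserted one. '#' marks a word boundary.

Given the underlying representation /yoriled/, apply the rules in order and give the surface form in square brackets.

Rule 1 Intervocalic Voicing: no change — [yoriled]
Rule 2 Pre-Liquid Lowering: [yoriled] → [yoreled]
Rule 3 Word-Final Devoicing: [yoreled] → [yorelet]
Rule 4 Medial Vowel Deletion: [yorelet] → [yorlt]

[yorlt]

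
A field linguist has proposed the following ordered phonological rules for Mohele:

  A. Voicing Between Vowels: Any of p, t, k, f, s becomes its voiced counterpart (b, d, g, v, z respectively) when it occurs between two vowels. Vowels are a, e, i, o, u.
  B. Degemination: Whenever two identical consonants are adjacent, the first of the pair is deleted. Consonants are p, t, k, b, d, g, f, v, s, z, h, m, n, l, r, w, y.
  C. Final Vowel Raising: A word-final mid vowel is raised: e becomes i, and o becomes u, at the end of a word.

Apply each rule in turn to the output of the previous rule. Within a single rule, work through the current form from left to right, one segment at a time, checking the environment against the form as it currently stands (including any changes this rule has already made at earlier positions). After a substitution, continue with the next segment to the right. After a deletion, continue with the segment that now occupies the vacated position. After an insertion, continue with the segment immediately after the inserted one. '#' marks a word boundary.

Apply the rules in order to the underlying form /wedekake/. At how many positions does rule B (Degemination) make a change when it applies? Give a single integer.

0

A Voicing Between Vowels: [wedekake] → [wedegage]
B Degemination: no change — [wedegage]
C Final Vowel Raising: [wedegage] → [wedegagi]
Rule B changed 0 position(s).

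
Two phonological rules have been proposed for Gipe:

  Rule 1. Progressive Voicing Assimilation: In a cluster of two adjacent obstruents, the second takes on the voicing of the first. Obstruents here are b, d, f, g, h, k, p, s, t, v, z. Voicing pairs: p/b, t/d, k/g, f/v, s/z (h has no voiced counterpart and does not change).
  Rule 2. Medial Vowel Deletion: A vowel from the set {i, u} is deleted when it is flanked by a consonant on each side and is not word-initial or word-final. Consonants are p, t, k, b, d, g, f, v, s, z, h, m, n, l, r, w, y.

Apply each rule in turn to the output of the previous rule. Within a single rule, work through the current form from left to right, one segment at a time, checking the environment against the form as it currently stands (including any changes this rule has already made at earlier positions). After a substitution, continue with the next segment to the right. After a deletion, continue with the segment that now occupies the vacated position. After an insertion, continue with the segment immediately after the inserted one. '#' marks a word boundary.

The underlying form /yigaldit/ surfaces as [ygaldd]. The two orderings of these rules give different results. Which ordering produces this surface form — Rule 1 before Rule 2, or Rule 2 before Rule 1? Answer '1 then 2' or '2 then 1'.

Order 1 then 2:
  1 Progressive Voicing Assimilation: no change — [yigaldit]
  2 Medial Vowel Deletion: [yigaldit] → [ygaldt]
  result: [ygaldt]
Order 2 then 1:
  2 Medial Vowel Deletion: [yigaldit] → [ygaldt]
  1 Progressive Voicing Assimilation: [ygaldt] → [ygaldd]
  result: [ygaldd]

2 then 1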